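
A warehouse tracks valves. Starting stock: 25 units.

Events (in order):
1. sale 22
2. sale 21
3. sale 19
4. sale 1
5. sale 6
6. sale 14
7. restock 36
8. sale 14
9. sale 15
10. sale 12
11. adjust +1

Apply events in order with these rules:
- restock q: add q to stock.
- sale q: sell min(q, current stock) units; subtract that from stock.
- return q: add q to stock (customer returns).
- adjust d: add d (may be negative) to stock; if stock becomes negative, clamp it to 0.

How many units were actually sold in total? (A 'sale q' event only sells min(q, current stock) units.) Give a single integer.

Answer: 61

Derivation:
Processing events:
Start: stock = 25
  Event 1 (sale 22): sell min(22,25)=22. stock: 25 - 22 = 3. total_sold = 22
  Event 2 (sale 21): sell min(21,3)=3. stock: 3 - 3 = 0. total_sold = 25
  Event 3 (sale 19): sell min(19,0)=0. stock: 0 - 0 = 0. total_sold = 25
  Event 4 (sale 1): sell min(1,0)=0. stock: 0 - 0 = 0. total_sold = 25
  Event 5 (sale 6): sell min(6,0)=0. stock: 0 - 0 = 0. total_sold = 25
  Event 6 (sale 14): sell min(14,0)=0. stock: 0 - 0 = 0. total_sold = 25
  Event 7 (restock 36): 0 + 36 = 36
  Event 8 (sale 14): sell min(14,36)=14. stock: 36 - 14 = 22. total_sold = 39
  Event 9 (sale 15): sell min(15,22)=15. stock: 22 - 15 = 7. total_sold = 54
  Event 10 (sale 12): sell min(12,7)=7. stock: 7 - 7 = 0. total_sold = 61
  Event 11 (adjust +1): 0 + 1 = 1
Final: stock = 1, total_sold = 61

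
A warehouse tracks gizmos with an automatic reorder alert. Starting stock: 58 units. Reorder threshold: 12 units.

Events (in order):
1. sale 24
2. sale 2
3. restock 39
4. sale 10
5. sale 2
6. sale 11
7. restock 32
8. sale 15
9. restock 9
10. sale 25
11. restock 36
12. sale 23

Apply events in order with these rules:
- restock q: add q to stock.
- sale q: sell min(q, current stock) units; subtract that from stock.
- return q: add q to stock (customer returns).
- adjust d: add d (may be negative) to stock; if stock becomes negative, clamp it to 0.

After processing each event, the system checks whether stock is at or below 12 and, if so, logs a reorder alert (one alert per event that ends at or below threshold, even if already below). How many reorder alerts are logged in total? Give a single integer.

Processing events:
Start: stock = 58
  Event 1 (sale 24): sell min(24,58)=24. stock: 58 - 24 = 34. total_sold = 24
  Event 2 (sale 2): sell min(2,34)=2. stock: 34 - 2 = 32. total_sold = 26
  Event 3 (restock 39): 32 + 39 = 71
  Event 4 (sale 10): sell min(10,71)=10. stock: 71 - 10 = 61. total_sold = 36
  Event 5 (sale 2): sell min(2,61)=2. stock: 61 - 2 = 59. total_sold = 38
  Event 6 (sale 11): sell min(11,59)=11. stock: 59 - 11 = 48. total_sold = 49
  Event 7 (restock 32): 48 + 32 = 80
  Event 8 (sale 15): sell min(15,80)=15. stock: 80 - 15 = 65. total_sold = 64
  Event 9 (restock 9): 65 + 9 = 74
  Event 10 (sale 25): sell min(25,74)=25. stock: 74 - 25 = 49. total_sold = 89
  Event 11 (restock 36): 49 + 36 = 85
  Event 12 (sale 23): sell min(23,85)=23. stock: 85 - 23 = 62. total_sold = 112
Final: stock = 62, total_sold = 112

Checking against threshold 12:
  After event 1: stock=34 > 12
  After event 2: stock=32 > 12
  After event 3: stock=71 > 12
  After event 4: stock=61 > 12
  After event 5: stock=59 > 12
  After event 6: stock=48 > 12
  After event 7: stock=80 > 12
  After event 8: stock=65 > 12
  After event 9: stock=74 > 12
  After event 10: stock=49 > 12
  After event 11: stock=85 > 12
  After event 12: stock=62 > 12
Alert events: []. Count = 0

Answer: 0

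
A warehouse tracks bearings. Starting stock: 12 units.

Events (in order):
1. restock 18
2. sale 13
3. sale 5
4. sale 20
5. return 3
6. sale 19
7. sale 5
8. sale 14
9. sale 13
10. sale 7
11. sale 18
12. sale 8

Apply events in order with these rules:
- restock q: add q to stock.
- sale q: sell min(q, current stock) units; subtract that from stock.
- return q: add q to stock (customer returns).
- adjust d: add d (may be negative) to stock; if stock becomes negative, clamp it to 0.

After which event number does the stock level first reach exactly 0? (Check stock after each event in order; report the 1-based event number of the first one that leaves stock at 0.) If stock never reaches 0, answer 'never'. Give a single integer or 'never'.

Processing events:
Start: stock = 12
  Event 1 (restock 18): 12 + 18 = 30
  Event 2 (sale 13): sell min(13,30)=13. stock: 30 - 13 = 17. total_sold = 13
  Event 3 (sale 5): sell min(5,17)=5. stock: 17 - 5 = 12. total_sold = 18
  Event 4 (sale 20): sell min(20,12)=12. stock: 12 - 12 = 0. total_sold = 30
  Event 5 (return 3): 0 + 3 = 3
  Event 6 (sale 19): sell min(19,3)=3. stock: 3 - 3 = 0. total_sold = 33
  Event 7 (sale 5): sell min(5,0)=0. stock: 0 - 0 = 0. total_sold = 33
  Event 8 (sale 14): sell min(14,0)=0. stock: 0 - 0 = 0. total_sold = 33
  Event 9 (sale 13): sell min(13,0)=0. stock: 0 - 0 = 0. total_sold = 33
  Event 10 (sale 7): sell min(7,0)=0. stock: 0 - 0 = 0. total_sold = 33
  Event 11 (sale 18): sell min(18,0)=0. stock: 0 - 0 = 0. total_sold = 33
  Event 12 (sale 8): sell min(8,0)=0. stock: 0 - 0 = 0. total_sold = 33
Final: stock = 0, total_sold = 33

First zero at event 4.

Answer: 4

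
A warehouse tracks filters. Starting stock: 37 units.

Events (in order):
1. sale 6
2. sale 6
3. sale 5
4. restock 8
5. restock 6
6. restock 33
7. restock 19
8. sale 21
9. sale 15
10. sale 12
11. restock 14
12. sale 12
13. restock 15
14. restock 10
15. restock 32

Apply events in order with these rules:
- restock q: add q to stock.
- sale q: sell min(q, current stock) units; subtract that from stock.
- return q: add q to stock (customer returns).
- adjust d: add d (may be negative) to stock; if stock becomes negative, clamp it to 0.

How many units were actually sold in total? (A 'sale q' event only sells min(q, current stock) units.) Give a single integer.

Answer: 77

Derivation:
Processing events:
Start: stock = 37
  Event 1 (sale 6): sell min(6,37)=6. stock: 37 - 6 = 31. total_sold = 6
  Event 2 (sale 6): sell min(6,31)=6. stock: 31 - 6 = 25. total_sold = 12
  Event 3 (sale 5): sell min(5,25)=5. stock: 25 - 5 = 20. total_sold = 17
  Event 4 (restock 8): 20 + 8 = 28
  Event 5 (restock 6): 28 + 6 = 34
  Event 6 (restock 33): 34 + 33 = 67
  Event 7 (restock 19): 67 + 19 = 86
  Event 8 (sale 21): sell min(21,86)=21. stock: 86 - 21 = 65. total_sold = 38
  Event 9 (sale 15): sell min(15,65)=15. stock: 65 - 15 = 50. total_sold = 53
  Event 10 (sale 12): sell min(12,50)=12. stock: 50 - 12 = 38. total_sold = 65
  Event 11 (restock 14): 38 + 14 = 52
  Event 12 (sale 12): sell min(12,52)=12. stock: 52 - 12 = 40. total_sold = 77
  Event 13 (restock 15): 40 + 15 = 55
  Event 14 (restock 10): 55 + 10 = 65
  Event 15 (restock 32): 65 + 32 = 97
Final: stock = 97, total_sold = 77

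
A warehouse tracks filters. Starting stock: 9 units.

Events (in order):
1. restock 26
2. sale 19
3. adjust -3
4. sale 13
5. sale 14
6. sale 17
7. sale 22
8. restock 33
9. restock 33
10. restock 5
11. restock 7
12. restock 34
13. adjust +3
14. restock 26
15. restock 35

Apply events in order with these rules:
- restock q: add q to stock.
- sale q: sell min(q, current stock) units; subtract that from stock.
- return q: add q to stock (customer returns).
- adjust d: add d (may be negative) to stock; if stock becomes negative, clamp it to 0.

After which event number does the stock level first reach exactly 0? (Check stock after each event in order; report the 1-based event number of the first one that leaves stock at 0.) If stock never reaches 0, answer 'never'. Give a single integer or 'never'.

Answer: 4

Derivation:
Processing events:
Start: stock = 9
  Event 1 (restock 26): 9 + 26 = 35
  Event 2 (sale 19): sell min(19,35)=19. stock: 35 - 19 = 16. total_sold = 19
  Event 3 (adjust -3): 16 + -3 = 13
  Event 4 (sale 13): sell min(13,13)=13. stock: 13 - 13 = 0. total_sold = 32
  Event 5 (sale 14): sell min(14,0)=0. stock: 0 - 0 = 0. total_sold = 32
  Event 6 (sale 17): sell min(17,0)=0. stock: 0 - 0 = 0. total_sold = 32
  Event 7 (sale 22): sell min(22,0)=0. stock: 0 - 0 = 0. total_sold = 32
  Event 8 (restock 33): 0 + 33 = 33
  Event 9 (restock 33): 33 + 33 = 66
  Event 10 (restock 5): 66 + 5 = 71
  Event 11 (restock 7): 71 + 7 = 78
  Event 12 (restock 34): 78 + 34 = 112
  Event 13 (adjust +3): 112 + 3 = 115
  Event 14 (restock 26): 115 + 26 = 141
  Event 15 (restock 35): 141 + 35 = 176
Final: stock = 176, total_sold = 32

First zero at event 4.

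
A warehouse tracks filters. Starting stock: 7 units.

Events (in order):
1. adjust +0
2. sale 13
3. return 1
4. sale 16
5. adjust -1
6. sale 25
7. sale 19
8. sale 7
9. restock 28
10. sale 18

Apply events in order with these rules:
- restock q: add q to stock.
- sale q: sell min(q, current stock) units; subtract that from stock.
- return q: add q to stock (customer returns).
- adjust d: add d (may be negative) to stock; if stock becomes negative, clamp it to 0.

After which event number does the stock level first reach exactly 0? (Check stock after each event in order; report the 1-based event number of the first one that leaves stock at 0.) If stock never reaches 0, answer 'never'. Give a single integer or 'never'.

Processing events:
Start: stock = 7
  Event 1 (adjust +0): 7 + 0 = 7
  Event 2 (sale 13): sell min(13,7)=7. stock: 7 - 7 = 0. total_sold = 7
  Event 3 (return 1): 0 + 1 = 1
  Event 4 (sale 16): sell min(16,1)=1. stock: 1 - 1 = 0. total_sold = 8
  Event 5 (adjust -1): 0 + -1 = 0 (clamped to 0)
  Event 6 (sale 25): sell min(25,0)=0. stock: 0 - 0 = 0. total_sold = 8
  Event 7 (sale 19): sell min(19,0)=0. stock: 0 - 0 = 0. total_sold = 8
  Event 8 (sale 7): sell min(7,0)=0. stock: 0 - 0 = 0. total_sold = 8
  Event 9 (restock 28): 0 + 28 = 28
  Event 10 (sale 18): sell min(18,28)=18. stock: 28 - 18 = 10. total_sold = 26
Final: stock = 10, total_sold = 26

First zero at event 2.

Answer: 2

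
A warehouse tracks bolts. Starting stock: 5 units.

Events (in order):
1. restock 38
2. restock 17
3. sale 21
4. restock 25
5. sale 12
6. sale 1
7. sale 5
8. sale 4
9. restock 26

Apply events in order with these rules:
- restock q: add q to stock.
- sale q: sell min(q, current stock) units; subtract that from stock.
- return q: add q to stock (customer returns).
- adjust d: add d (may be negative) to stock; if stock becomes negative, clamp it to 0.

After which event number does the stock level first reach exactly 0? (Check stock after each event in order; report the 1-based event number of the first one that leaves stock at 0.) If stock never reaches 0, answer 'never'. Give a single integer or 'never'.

Answer: never

Derivation:
Processing events:
Start: stock = 5
  Event 1 (restock 38): 5 + 38 = 43
  Event 2 (restock 17): 43 + 17 = 60
  Event 3 (sale 21): sell min(21,60)=21. stock: 60 - 21 = 39. total_sold = 21
  Event 4 (restock 25): 39 + 25 = 64
  Event 5 (sale 12): sell min(12,64)=12. stock: 64 - 12 = 52. total_sold = 33
  Event 6 (sale 1): sell min(1,52)=1. stock: 52 - 1 = 51. total_sold = 34
  Event 7 (sale 5): sell min(5,51)=5. stock: 51 - 5 = 46. total_sold = 39
  Event 8 (sale 4): sell min(4,46)=4. stock: 46 - 4 = 42. total_sold = 43
  Event 9 (restock 26): 42 + 26 = 68
Final: stock = 68, total_sold = 43

Stock never reaches 0.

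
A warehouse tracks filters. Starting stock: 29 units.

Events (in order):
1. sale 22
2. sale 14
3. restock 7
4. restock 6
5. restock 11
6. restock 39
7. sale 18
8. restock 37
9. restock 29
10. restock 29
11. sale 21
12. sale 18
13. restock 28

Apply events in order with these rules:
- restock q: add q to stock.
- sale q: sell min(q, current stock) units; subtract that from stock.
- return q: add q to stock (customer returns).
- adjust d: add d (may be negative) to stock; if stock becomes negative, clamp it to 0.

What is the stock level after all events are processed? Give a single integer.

Processing events:
Start: stock = 29
  Event 1 (sale 22): sell min(22,29)=22. stock: 29 - 22 = 7. total_sold = 22
  Event 2 (sale 14): sell min(14,7)=7. stock: 7 - 7 = 0. total_sold = 29
  Event 3 (restock 7): 0 + 7 = 7
  Event 4 (restock 6): 7 + 6 = 13
  Event 5 (restock 11): 13 + 11 = 24
  Event 6 (restock 39): 24 + 39 = 63
  Event 7 (sale 18): sell min(18,63)=18. stock: 63 - 18 = 45. total_sold = 47
  Event 8 (restock 37): 45 + 37 = 82
  Event 9 (restock 29): 82 + 29 = 111
  Event 10 (restock 29): 111 + 29 = 140
  Event 11 (sale 21): sell min(21,140)=21. stock: 140 - 21 = 119. total_sold = 68
  Event 12 (sale 18): sell min(18,119)=18. stock: 119 - 18 = 101. total_sold = 86
  Event 13 (restock 28): 101 + 28 = 129
Final: stock = 129, total_sold = 86

Answer: 129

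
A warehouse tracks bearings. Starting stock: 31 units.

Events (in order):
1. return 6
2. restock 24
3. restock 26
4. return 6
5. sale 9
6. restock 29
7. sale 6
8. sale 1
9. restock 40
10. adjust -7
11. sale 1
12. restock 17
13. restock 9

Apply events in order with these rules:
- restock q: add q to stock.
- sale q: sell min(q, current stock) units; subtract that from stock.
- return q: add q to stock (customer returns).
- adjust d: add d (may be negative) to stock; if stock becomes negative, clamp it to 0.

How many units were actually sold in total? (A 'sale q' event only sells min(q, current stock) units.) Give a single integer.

Answer: 17

Derivation:
Processing events:
Start: stock = 31
  Event 1 (return 6): 31 + 6 = 37
  Event 2 (restock 24): 37 + 24 = 61
  Event 3 (restock 26): 61 + 26 = 87
  Event 4 (return 6): 87 + 6 = 93
  Event 5 (sale 9): sell min(9,93)=9. stock: 93 - 9 = 84. total_sold = 9
  Event 6 (restock 29): 84 + 29 = 113
  Event 7 (sale 6): sell min(6,113)=6. stock: 113 - 6 = 107. total_sold = 15
  Event 8 (sale 1): sell min(1,107)=1. stock: 107 - 1 = 106. total_sold = 16
  Event 9 (restock 40): 106 + 40 = 146
  Event 10 (adjust -7): 146 + -7 = 139
  Event 11 (sale 1): sell min(1,139)=1. stock: 139 - 1 = 138. total_sold = 17
  Event 12 (restock 17): 138 + 17 = 155
  Event 13 (restock 9): 155 + 9 = 164
Final: stock = 164, total_sold = 17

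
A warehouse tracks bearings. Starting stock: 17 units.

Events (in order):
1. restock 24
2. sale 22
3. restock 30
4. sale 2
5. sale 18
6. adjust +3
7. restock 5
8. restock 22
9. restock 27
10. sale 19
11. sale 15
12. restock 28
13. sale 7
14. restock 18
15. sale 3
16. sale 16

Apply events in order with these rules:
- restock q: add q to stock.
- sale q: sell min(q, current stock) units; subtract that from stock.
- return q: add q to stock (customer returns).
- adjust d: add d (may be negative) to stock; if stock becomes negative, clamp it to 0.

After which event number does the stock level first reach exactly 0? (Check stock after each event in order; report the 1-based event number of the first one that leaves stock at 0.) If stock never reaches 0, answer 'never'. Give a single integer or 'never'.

Answer: never

Derivation:
Processing events:
Start: stock = 17
  Event 1 (restock 24): 17 + 24 = 41
  Event 2 (sale 22): sell min(22,41)=22. stock: 41 - 22 = 19. total_sold = 22
  Event 3 (restock 30): 19 + 30 = 49
  Event 4 (sale 2): sell min(2,49)=2. stock: 49 - 2 = 47. total_sold = 24
  Event 5 (sale 18): sell min(18,47)=18. stock: 47 - 18 = 29. total_sold = 42
  Event 6 (adjust +3): 29 + 3 = 32
  Event 7 (restock 5): 32 + 5 = 37
  Event 8 (restock 22): 37 + 22 = 59
  Event 9 (restock 27): 59 + 27 = 86
  Event 10 (sale 19): sell min(19,86)=19. stock: 86 - 19 = 67. total_sold = 61
  Event 11 (sale 15): sell min(15,67)=15. stock: 67 - 15 = 52. total_sold = 76
  Event 12 (restock 28): 52 + 28 = 80
  Event 13 (sale 7): sell min(7,80)=7. stock: 80 - 7 = 73. total_sold = 83
  Event 14 (restock 18): 73 + 18 = 91
  Event 15 (sale 3): sell min(3,91)=3. stock: 91 - 3 = 88. total_sold = 86
  Event 16 (sale 16): sell min(16,88)=16. stock: 88 - 16 = 72. total_sold = 102
Final: stock = 72, total_sold = 102

Stock never reaches 0.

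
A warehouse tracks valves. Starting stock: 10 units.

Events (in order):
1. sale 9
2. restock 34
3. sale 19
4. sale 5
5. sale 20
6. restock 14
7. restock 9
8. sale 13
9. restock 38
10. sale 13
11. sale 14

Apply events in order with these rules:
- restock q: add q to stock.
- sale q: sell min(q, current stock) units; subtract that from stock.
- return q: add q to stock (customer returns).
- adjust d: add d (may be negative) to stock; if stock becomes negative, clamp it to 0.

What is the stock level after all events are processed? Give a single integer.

Processing events:
Start: stock = 10
  Event 1 (sale 9): sell min(9,10)=9. stock: 10 - 9 = 1. total_sold = 9
  Event 2 (restock 34): 1 + 34 = 35
  Event 3 (sale 19): sell min(19,35)=19. stock: 35 - 19 = 16. total_sold = 28
  Event 4 (sale 5): sell min(5,16)=5. stock: 16 - 5 = 11. total_sold = 33
  Event 5 (sale 20): sell min(20,11)=11. stock: 11 - 11 = 0. total_sold = 44
  Event 6 (restock 14): 0 + 14 = 14
  Event 7 (restock 9): 14 + 9 = 23
  Event 8 (sale 13): sell min(13,23)=13. stock: 23 - 13 = 10. total_sold = 57
  Event 9 (restock 38): 10 + 38 = 48
  Event 10 (sale 13): sell min(13,48)=13. stock: 48 - 13 = 35. total_sold = 70
  Event 11 (sale 14): sell min(14,35)=14. stock: 35 - 14 = 21. total_sold = 84
Final: stock = 21, total_sold = 84

Answer: 21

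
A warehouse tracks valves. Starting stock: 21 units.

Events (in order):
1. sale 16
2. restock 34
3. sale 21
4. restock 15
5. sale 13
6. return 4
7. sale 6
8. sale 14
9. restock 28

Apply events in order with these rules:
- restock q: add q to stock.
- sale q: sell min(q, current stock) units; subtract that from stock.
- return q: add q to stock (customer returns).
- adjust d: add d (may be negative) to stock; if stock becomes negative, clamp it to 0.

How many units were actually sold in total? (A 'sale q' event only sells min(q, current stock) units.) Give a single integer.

Answer: 70

Derivation:
Processing events:
Start: stock = 21
  Event 1 (sale 16): sell min(16,21)=16. stock: 21 - 16 = 5. total_sold = 16
  Event 2 (restock 34): 5 + 34 = 39
  Event 3 (sale 21): sell min(21,39)=21. stock: 39 - 21 = 18. total_sold = 37
  Event 4 (restock 15): 18 + 15 = 33
  Event 5 (sale 13): sell min(13,33)=13. stock: 33 - 13 = 20. total_sold = 50
  Event 6 (return 4): 20 + 4 = 24
  Event 7 (sale 6): sell min(6,24)=6. stock: 24 - 6 = 18. total_sold = 56
  Event 8 (sale 14): sell min(14,18)=14. stock: 18 - 14 = 4. total_sold = 70
  Event 9 (restock 28): 4 + 28 = 32
Final: stock = 32, total_sold = 70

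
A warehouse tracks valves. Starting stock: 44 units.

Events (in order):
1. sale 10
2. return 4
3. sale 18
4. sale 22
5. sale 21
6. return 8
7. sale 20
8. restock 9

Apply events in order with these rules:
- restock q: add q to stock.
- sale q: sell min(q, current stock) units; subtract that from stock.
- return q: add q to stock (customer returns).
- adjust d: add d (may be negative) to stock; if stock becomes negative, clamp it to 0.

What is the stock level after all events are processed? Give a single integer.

Processing events:
Start: stock = 44
  Event 1 (sale 10): sell min(10,44)=10. stock: 44 - 10 = 34. total_sold = 10
  Event 2 (return 4): 34 + 4 = 38
  Event 3 (sale 18): sell min(18,38)=18. stock: 38 - 18 = 20. total_sold = 28
  Event 4 (sale 22): sell min(22,20)=20. stock: 20 - 20 = 0. total_sold = 48
  Event 5 (sale 21): sell min(21,0)=0. stock: 0 - 0 = 0. total_sold = 48
  Event 6 (return 8): 0 + 8 = 8
  Event 7 (sale 20): sell min(20,8)=8. stock: 8 - 8 = 0. total_sold = 56
  Event 8 (restock 9): 0 + 9 = 9
Final: stock = 9, total_sold = 56

Answer: 9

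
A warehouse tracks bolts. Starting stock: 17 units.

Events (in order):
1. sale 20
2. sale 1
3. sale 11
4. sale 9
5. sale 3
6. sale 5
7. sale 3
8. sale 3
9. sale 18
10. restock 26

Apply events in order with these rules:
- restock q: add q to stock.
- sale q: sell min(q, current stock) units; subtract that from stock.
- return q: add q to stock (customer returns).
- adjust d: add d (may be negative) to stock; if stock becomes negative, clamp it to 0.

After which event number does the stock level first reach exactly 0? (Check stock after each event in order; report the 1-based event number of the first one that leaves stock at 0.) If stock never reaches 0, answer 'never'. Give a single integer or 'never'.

Answer: 1

Derivation:
Processing events:
Start: stock = 17
  Event 1 (sale 20): sell min(20,17)=17. stock: 17 - 17 = 0. total_sold = 17
  Event 2 (sale 1): sell min(1,0)=0. stock: 0 - 0 = 0. total_sold = 17
  Event 3 (sale 11): sell min(11,0)=0. stock: 0 - 0 = 0. total_sold = 17
  Event 4 (sale 9): sell min(9,0)=0. stock: 0 - 0 = 0. total_sold = 17
  Event 5 (sale 3): sell min(3,0)=0. stock: 0 - 0 = 0. total_sold = 17
  Event 6 (sale 5): sell min(5,0)=0. stock: 0 - 0 = 0. total_sold = 17
  Event 7 (sale 3): sell min(3,0)=0. stock: 0 - 0 = 0. total_sold = 17
  Event 8 (sale 3): sell min(3,0)=0. stock: 0 - 0 = 0. total_sold = 17
  Event 9 (sale 18): sell min(18,0)=0. stock: 0 - 0 = 0. total_sold = 17
  Event 10 (restock 26): 0 + 26 = 26
Final: stock = 26, total_sold = 17

First zero at event 1.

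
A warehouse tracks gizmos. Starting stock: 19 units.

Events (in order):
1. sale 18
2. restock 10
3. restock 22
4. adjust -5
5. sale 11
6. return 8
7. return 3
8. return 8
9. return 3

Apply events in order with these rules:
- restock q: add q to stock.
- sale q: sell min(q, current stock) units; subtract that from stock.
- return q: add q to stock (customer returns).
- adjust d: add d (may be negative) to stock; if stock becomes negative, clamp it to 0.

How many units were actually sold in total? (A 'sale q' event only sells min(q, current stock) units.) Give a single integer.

Answer: 29

Derivation:
Processing events:
Start: stock = 19
  Event 1 (sale 18): sell min(18,19)=18. stock: 19 - 18 = 1. total_sold = 18
  Event 2 (restock 10): 1 + 10 = 11
  Event 3 (restock 22): 11 + 22 = 33
  Event 4 (adjust -5): 33 + -5 = 28
  Event 5 (sale 11): sell min(11,28)=11. stock: 28 - 11 = 17. total_sold = 29
  Event 6 (return 8): 17 + 8 = 25
  Event 7 (return 3): 25 + 3 = 28
  Event 8 (return 8): 28 + 8 = 36
  Event 9 (return 3): 36 + 3 = 39
Final: stock = 39, total_sold = 29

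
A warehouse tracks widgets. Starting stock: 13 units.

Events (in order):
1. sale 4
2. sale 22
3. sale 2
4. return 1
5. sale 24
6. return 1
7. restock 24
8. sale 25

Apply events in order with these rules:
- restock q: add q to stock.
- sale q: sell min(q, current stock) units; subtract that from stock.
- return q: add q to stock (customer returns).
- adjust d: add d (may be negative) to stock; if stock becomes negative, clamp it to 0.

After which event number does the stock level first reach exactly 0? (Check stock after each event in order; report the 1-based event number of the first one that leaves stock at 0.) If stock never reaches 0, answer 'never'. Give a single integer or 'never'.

Answer: 2

Derivation:
Processing events:
Start: stock = 13
  Event 1 (sale 4): sell min(4,13)=4. stock: 13 - 4 = 9. total_sold = 4
  Event 2 (sale 22): sell min(22,9)=9. stock: 9 - 9 = 0. total_sold = 13
  Event 3 (sale 2): sell min(2,0)=0. stock: 0 - 0 = 0. total_sold = 13
  Event 4 (return 1): 0 + 1 = 1
  Event 5 (sale 24): sell min(24,1)=1. stock: 1 - 1 = 0. total_sold = 14
  Event 6 (return 1): 0 + 1 = 1
  Event 7 (restock 24): 1 + 24 = 25
  Event 8 (sale 25): sell min(25,25)=25. stock: 25 - 25 = 0. total_sold = 39
Final: stock = 0, total_sold = 39

First zero at event 2.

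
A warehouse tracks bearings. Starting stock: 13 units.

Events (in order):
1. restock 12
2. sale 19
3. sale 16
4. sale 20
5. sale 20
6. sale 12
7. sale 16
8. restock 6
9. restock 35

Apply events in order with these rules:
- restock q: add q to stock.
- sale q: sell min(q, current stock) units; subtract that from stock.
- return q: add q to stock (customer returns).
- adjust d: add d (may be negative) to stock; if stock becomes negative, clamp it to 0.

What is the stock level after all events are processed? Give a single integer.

Answer: 41

Derivation:
Processing events:
Start: stock = 13
  Event 1 (restock 12): 13 + 12 = 25
  Event 2 (sale 19): sell min(19,25)=19. stock: 25 - 19 = 6. total_sold = 19
  Event 3 (sale 16): sell min(16,6)=6. stock: 6 - 6 = 0. total_sold = 25
  Event 4 (sale 20): sell min(20,0)=0. stock: 0 - 0 = 0. total_sold = 25
  Event 5 (sale 20): sell min(20,0)=0. stock: 0 - 0 = 0. total_sold = 25
  Event 6 (sale 12): sell min(12,0)=0. stock: 0 - 0 = 0. total_sold = 25
  Event 7 (sale 16): sell min(16,0)=0. stock: 0 - 0 = 0. total_sold = 25
  Event 8 (restock 6): 0 + 6 = 6
  Event 9 (restock 35): 6 + 35 = 41
Final: stock = 41, total_sold = 25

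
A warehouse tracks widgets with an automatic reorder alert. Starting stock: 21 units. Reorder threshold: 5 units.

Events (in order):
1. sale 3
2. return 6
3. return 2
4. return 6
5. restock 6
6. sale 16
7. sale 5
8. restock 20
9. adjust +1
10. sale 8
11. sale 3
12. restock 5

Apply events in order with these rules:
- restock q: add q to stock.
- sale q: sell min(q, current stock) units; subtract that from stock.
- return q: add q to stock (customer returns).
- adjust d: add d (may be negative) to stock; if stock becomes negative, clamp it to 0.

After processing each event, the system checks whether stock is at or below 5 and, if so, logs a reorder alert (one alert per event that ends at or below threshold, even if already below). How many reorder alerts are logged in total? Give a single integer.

Processing events:
Start: stock = 21
  Event 1 (sale 3): sell min(3,21)=3. stock: 21 - 3 = 18. total_sold = 3
  Event 2 (return 6): 18 + 6 = 24
  Event 3 (return 2): 24 + 2 = 26
  Event 4 (return 6): 26 + 6 = 32
  Event 5 (restock 6): 32 + 6 = 38
  Event 6 (sale 16): sell min(16,38)=16. stock: 38 - 16 = 22. total_sold = 19
  Event 7 (sale 5): sell min(5,22)=5. stock: 22 - 5 = 17. total_sold = 24
  Event 8 (restock 20): 17 + 20 = 37
  Event 9 (adjust +1): 37 + 1 = 38
  Event 10 (sale 8): sell min(8,38)=8. stock: 38 - 8 = 30. total_sold = 32
  Event 11 (sale 3): sell min(3,30)=3. stock: 30 - 3 = 27. total_sold = 35
  Event 12 (restock 5): 27 + 5 = 32
Final: stock = 32, total_sold = 35

Checking against threshold 5:
  After event 1: stock=18 > 5
  After event 2: stock=24 > 5
  After event 3: stock=26 > 5
  After event 4: stock=32 > 5
  After event 5: stock=38 > 5
  After event 6: stock=22 > 5
  After event 7: stock=17 > 5
  After event 8: stock=37 > 5
  After event 9: stock=38 > 5
  After event 10: stock=30 > 5
  After event 11: stock=27 > 5
  After event 12: stock=32 > 5
Alert events: []. Count = 0

Answer: 0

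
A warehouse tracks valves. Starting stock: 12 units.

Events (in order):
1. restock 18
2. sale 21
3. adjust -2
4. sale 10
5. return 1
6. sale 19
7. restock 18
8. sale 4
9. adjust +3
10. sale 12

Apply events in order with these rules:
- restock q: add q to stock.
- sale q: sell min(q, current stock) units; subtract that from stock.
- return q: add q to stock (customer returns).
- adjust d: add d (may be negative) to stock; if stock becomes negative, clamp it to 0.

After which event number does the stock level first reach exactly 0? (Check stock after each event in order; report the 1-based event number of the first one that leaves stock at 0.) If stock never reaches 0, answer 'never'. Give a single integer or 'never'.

Processing events:
Start: stock = 12
  Event 1 (restock 18): 12 + 18 = 30
  Event 2 (sale 21): sell min(21,30)=21. stock: 30 - 21 = 9. total_sold = 21
  Event 3 (adjust -2): 9 + -2 = 7
  Event 4 (sale 10): sell min(10,7)=7. stock: 7 - 7 = 0. total_sold = 28
  Event 5 (return 1): 0 + 1 = 1
  Event 6 (sale 19): sell min(19,1)=1. stock: 1 - 1 = 0. total_sold = 29
  Event 7 (restock 18): 0 + 18 = 18
  Event 8 (sale 4): sell min(4,18)=4. stock: 18 - 4 = 14. total_sold = 33
  Event 9 (adjust +3): 14 + 3 = 17
  Event 10 (sale 12): sell min(12,17)=12. stock: 17 - 12 = 5. total_sold = 45
Final: stock = 5, total_sold = 45

First zero at event 4.

Answer: 4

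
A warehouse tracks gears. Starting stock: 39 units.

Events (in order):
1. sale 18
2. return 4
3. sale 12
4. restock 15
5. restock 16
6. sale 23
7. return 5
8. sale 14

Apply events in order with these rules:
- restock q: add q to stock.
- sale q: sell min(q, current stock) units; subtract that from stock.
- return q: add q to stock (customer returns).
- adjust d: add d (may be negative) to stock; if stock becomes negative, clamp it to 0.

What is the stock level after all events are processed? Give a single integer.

Processing events:
Start: stock = 39
  Event 1 (sale 18): sell min(18,39)=18. stock: 39 - 18 = 21. total_sold = 18
  Event 2 (return 4): 21 + 4 = 25
  Event 3 (sale 12): sell min(12,25)=12. stock: 25 - 12 = 13. total_sold = 30
  Event 4 (restock 15): 13 + 15 = 28
  Event 5 (restock 16): 28 + 16 = 44
  Event 6 (sale 23): sell min(23,44)=23. stock: 44 - 23 = 21. total_sold = 53
  Event 7 (return 5): 21 + 5 = 26
  Event 8 (sale 14): sell min(14,26)=14. stock: 26 - 14 = 12. total_sold = 67
Final: stock = 12, total_sold = 67

Answer: 12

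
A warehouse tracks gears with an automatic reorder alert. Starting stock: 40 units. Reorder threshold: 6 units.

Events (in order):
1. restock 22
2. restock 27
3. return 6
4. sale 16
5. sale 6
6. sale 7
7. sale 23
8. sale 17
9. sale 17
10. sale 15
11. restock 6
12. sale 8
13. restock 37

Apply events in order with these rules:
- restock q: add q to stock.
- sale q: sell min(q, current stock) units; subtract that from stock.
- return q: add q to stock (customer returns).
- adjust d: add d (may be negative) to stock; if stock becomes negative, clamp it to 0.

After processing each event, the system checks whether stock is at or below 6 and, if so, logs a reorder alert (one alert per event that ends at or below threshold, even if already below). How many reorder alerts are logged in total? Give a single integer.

Processing events:
Start: stock = 40
  Event 1 (restock 22): 40 + 22 = 62
  Event 2 (restock 27): 62 + 27 = 89
  Event 3 (return 6): 89 + 6 = 95
  Event 4 (sale 16): sell min(16,95)=16. stock: 95 - 16 = 79. total_sold = 16
  Event 5 (sale 6): sell min(6,79)=6. stock: 79 - 6 = 73. total_sold = 22
  Event 6 (sale 7): sell min(7,73)=7. stock: 73 - 7 = 66. total_sold = 29
  Event 7 (sale 23): sell min(23,66)=23. stock: 66 - 23 = 43. total_sold = 52
  Event 8 (sale 17): sell min(17,43)=17. stock: 43 - 17 = 26. total_sold = 69
  Event 9 (sale 17): sell min(17,26)=17. stock: 26 - 17 = 9. total_sold = 86
  Event 10 (sale 15): sell min(15,9)=9. stock: 9 - 9 = 0. total_sold = 95
  Event 11 (restock 6): 0 + 6 = 6
  Event 12 (sale 8): sell min(8,6)=6. stock: 6 - 6 = 0. total_sold = 101
  Event 13 (restock 37): 0 + 37 = 37
Final: stock = 37, total_sold = 101

Checking against threshold 6:
  After event 1: stock=62 > 6
  After event 2: stock=89 > 6
  After event 3: stock=95 > 6
  After event 4: stock=79 > 6
  After event 5: stock=73 > 6
  After event 6: stock=66 > 6
  After event 7: stock=43 > 6
  After event 8: stock=26 > 6
  After event 9: stock=9 > 6
  After event 10: stock=0 <= 6 -> ALERT
  After event 11: stock=6 <= 6 -> ALERT
  After event 12: stock=0 <= 6 -> ALERT
  After event 13: stock=37 > 6
Alert events: [10, 11, 12]. Count = 3

Answer: 3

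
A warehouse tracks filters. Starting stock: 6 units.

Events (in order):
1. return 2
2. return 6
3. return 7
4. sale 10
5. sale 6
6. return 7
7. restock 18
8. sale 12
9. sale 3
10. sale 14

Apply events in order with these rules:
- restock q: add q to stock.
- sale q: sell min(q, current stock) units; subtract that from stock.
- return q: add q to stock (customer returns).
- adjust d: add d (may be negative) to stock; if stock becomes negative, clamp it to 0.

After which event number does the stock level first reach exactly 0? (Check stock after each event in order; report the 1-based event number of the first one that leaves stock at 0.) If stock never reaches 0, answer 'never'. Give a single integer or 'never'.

Answer: never

Derivation:
Processing events:
Start: stock = 6
  Event 1 (return 2): 6 + 2 = 8
  Event 2 (return 6): 8 + 6 = 14
  Event 3 (return 7): 14 + 7 = 21
  Event 4 (sale 10): sell min(10,21)=10. stock: 21 - 10 = 11. total_sold = 10
  Event 5 (sale 6): sell min(6,11)=6. stock: 11 - 6 = 5. total_sold = 16
  Event 6 (return 7): 5 + 7 = 12
  Event 7 (restock 18): 12 + 18 = 30
  Event 8 (sale 12): sell min(12,30)=12. stock: 30 - 12 = 18. total_sold = 28
  Event 9 (sale 3): sell min(3,18)=3. stock: 18 - 3 = 15. total_sold = 31
  Event 10 (sale 14): sell min(14,15)=14. stock: 15 - 14 = 1. total_sold = 45
Final: stock = 1, total_sold = 45

Stock never reaches 0.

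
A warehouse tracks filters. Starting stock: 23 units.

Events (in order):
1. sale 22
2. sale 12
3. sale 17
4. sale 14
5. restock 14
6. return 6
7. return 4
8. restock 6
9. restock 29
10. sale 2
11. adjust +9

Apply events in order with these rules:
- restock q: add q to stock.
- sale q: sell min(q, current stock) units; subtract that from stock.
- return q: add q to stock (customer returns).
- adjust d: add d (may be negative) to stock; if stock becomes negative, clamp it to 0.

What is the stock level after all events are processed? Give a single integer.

Answer: 66

Derivation:
Processing events:
Start: stock = 23
  Event 1 (sale 22): sell min(22,23)=22. stock: 23 - 22 = 1. total_sold = 22
  Event 2 (sale 12): sell min(12,1)=1. stock: 1 - 1 = 0. total_sold = 23
  Event 3 (sale 17): sell min(17,0)=0. stock: 0 - 0 = 0. total_sold = 23
  Event 4 (sale 14): sell min(14,0)=0. stock: 0 - 0 = 0. total_sold = 23
  Event 5 (restock 14): 0 + 14 = 14
  Event 6 (return 6): 14 + 6 = 20
  Event 7 (return 4): 20 + 4 = 24
  Event 8 (restock 6): 24 + 6 = 30
  Event 9 (restock 29): 30 + 29 = 59
  Event 10 (sale 2): sell min(2,59)=2. stock: 59 - 2 = 57. total_sold = 25
  Event 11 (adjust +9): 57 + 9 = 66
Final: stock = 66, total_sold = 25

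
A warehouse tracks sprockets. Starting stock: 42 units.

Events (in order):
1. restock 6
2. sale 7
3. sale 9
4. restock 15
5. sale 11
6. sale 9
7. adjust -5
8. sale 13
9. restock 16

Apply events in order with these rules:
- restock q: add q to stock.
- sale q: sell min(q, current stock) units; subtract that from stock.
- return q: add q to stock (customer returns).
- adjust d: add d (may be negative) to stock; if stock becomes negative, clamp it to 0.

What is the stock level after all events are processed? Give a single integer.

Processing events:
Start: stock = 42
  Event 1 (restock 6): 42 + 6 = 48
  Event 2 (sale 7): sell min(7,48)=7. stock: 48 - 7 = 41. total_sold = 7
  Event 3 (sale 9): sell min(9,41)=9. stock: 41 - 9 = 32. total_sold = 16
  Event 4 (restock 15): 32 + 15 = 47
  Event 5 (sale 11): sell min(11,47)=11. stock: 47 - 11 = 36. total_sold = 27
  Event 6 (sale 9): sell min(9,36)=9. stock: 36 - 9 = 27. total_sold = 36
  Event 7 (adjust -5): 27 + -5 = 22
  Event 8 (sale 13): sell min(13,22)=13. stock: 22 - 13 = 9. total_sold = 49
  Event 9 (restock 16): 9 + 16 = 25
Final: stock = 25, total_sold = 49

Answer: 25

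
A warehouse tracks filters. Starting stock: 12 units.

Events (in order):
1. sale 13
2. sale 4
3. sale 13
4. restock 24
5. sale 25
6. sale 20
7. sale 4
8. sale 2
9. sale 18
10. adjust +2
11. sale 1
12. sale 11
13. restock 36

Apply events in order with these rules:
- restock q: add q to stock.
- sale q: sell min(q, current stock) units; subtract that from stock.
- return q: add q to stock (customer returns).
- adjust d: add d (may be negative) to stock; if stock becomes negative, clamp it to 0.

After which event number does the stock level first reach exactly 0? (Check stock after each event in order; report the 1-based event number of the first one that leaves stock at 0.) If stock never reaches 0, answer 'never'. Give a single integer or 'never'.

Processing events:
Start: stock = 12
  Event 1 (sale 13): sell min(13,12)=12. stock: 12 - 12 = 0. total_sold = 12
  Event 2 (sale 4): sell min(4,0)=0. stock: 0 - 0 = 0. total_sold = 12
  Event 3 (sale 13): sell min(13,0)=0. stock: 0 - 0 = 0. total_sold = 12
  Event 4 (restock 24): 0 + 24 = 24
  Event 5 (sale 25): sell min(25,24)=24. stock: 24 - 24 = 0. total_sold = 36
  Event 6 (sale 20): sell min(20,0)=0. stock: 0 - 0 = 0. total_sold = 36
  Event 7 (sale 4): sell min(4,0)=0. stock: 0 - 0 = 0. total_sold = 36
  Event 8 (sale 2): sell min(2,0)=0. stock: 0 - 0 = 0. total_sold = 36
  Event 9 (sale 18): sell min(18,0)=0. stock: 0 - 0 = 0. total_sold = 36
  Event 10 (adjust +2): 0 + 2 = 2
  Event 11 (sale 1): sell min(1,2)=1. stock: 2 - 1 = 1. total_sold = 37
  Event 12 (sale 11): sell min(11,1)=1. stock: 1 - 1 = 0. total_sold = 38
  Event 13 (restock 36): 0 + 36 = 36
Final: stock = 36, total_sold = 38

First zero at event 1.

Answer: 1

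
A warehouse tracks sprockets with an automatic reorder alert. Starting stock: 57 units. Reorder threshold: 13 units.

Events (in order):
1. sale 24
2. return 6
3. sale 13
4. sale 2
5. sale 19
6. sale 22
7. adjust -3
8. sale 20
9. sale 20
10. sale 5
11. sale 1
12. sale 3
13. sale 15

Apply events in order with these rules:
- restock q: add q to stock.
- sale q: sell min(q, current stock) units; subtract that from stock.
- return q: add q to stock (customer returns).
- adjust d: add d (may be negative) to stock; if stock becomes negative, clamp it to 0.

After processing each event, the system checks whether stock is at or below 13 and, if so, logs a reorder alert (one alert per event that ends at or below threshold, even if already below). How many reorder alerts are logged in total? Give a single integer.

Answer: 9

Derivation:
Processing events:
Start: stock = 57
  Event 1 (sale 24): sell min(24,57)=24. stock: 57 - 24 = 33. total_sold = 24
  Event 2 (return 6): 33 + 6 = 39
  Event 3 (sale 13): sell min(13,39)=13. stock: 39 - 13 = 26. total_sold = 37
  Event 4 (sale 2): sell min(2,26)=2. stock: 26 - 2 = 24. total_sold = 39
  Event 5 (sale 19): sell min(19,24)=19. stock: 24 - 19 = 5. total_sold = 58
  Event 6 (sale 22): sell min(22,5)=5. stock: 5 - 5 = 0. total_sold = 63
  Event 7 (adjust -3): 0 + -3 = 0 (clamped to 0)
  Event 8 (sale 20): sell min(20,0)=0. stock: 0 - 0 = 0. total_sold = 63
  Event 9 (sale 20): sell min(20,0)=0. stock: 0 - 0 = 0. total_sold = 63
  Event 10 (sale 5): sell min(5,0)=0. stock: 0 - 0 = 0. total_sold = 63
  Event 11 (sale 1): sell min(1,0)=0. stock: 0 - 0 = 0. total_sold = 63
  Event 12 (sale 3): sell min(3,0)=0. stock: 0 - 0 = 0. total_sold = 63
  Event 13 (sale 15): sell min(15,0)=0. stock: 0 - 0 = 0. total_sold = 63
Final: stock = 0, total_sold = 63

Checking against threshold 13:
  After event 1: stock=33 > 13
  After event 2: stock=39 > 13
  After event 3: stock=26 > 13
  After event 4: stock=24 > 13
  After event 5: stock=5 <= 13 -> ALERT
  After event 6: stock=0 <= 13 -> ALERT
  After event 7: stock=0 <= 13 -> ALERT
  After event 8: stock=0 <= 13 -> ALERT
  After event 9: stock=0 <= 13 -> ALERT
  After event 10: stock=0 <= 13 -> ALERT
  After event 11: stock=0 <= 13 -> ALERT
  After event 12: stock=0 <= 13 -> ALERT
  After event 13: stock=0 <= 13 -> ALERT
Alert events: [5, 6, 7, 8, 9, 10, 11, 12, 13]. Count = 9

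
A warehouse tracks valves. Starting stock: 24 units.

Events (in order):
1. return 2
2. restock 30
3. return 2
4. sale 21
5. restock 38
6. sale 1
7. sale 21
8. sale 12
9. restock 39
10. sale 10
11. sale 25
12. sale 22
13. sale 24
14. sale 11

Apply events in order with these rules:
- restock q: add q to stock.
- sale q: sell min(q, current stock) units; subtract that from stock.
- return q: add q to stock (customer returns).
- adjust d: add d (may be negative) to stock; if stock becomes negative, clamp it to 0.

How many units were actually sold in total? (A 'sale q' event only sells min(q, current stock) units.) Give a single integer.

Answer: 135

Derivation:
Processing events:
Start: stock = 24
  Event 1 (return 2): 24 + 2 = 26
  Event 2 (restock 30): 26 + 30 = 56
  Event 3 (return 2): 56 + 2 = 58
  Event 4 (sale 21): sell min(21,58)=21. stock: 58 - 21 = 37. total_sold = 21
  Event 5 (restock 38): 37 + 38 = 75
  Event 6 (sale 1): sell min(1,75)=1. stock: 75 - 1 = 74. total_sold = 22
  Event 7 (sale 21): sell min(21,74)=21. stock: 74 - 21 = 53. total_sold = 43
  Event 8 (sale 12): sell min(12,53)=12. stock: 53 - 12 = 41. total_sold = 55
  Event 9 (restock 39): 41 + 39 = 80
  Event 10 (sale 10): sell min(10,80)=10. stock: 80 - 10 = 70. total_sold = 65
  Event 11 (sale 25): sell min(25,70)=25. stock: 70 - 25 = 45. total_sold = 90
  Event 12 (sale 22): sell min(22,45)=22. stock: 45 - 22 = 23. total_sold = 112
  Event 13 (sale 24): sell min(24,23)=23. stock: 23 - 23 = 0. total_sold = 135
  Event 14 (sale 11): sell min(11,0)=0. stock: 0 - 0 = 0. total_sold = 135
Final: stock = 0, total_sold = 135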